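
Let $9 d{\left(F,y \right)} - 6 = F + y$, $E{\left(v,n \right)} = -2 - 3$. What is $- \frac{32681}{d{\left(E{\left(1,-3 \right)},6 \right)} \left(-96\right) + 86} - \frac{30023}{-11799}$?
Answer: $- \frac{1155788575}{401166} \approx -2881.1$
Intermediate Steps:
$E{\left(v,n \right)} = -5$
$d{\left(F,y \right)} = \frac{2}{3} + \frac{F}{9} + \frac{y}{9}$ ($d{\left(F,y \right)} = \frac{2}{3} + \frac{F + y}{9} = \frac{2}{3} + \left(\frac{F}{9} + \frac{y}{9}\right) = \frac{2}{3} + \frac{F}{9} + \frac{y}{9}$)
$- \frac{32681}{d{\left(E{\left(1,-3 \right)},6 \right)} \left(-96\right) + 86} - \frac{30023}{-11799} = - \frac{32681}{\left(\frac{2}{3} + \frac{1}{9} \left(-5\right) + \frac{1}{9} \cdot 6\right) \left(-96\right) + 86} - \frac{30023}{-11799} = - \frac{32681}{\left(\frac{2}{3} - \frac{5}{9} + \frac{2}{3}\right) \left(-96\right) + 86} - - \frac{30023}{11799} = - \frac{32681}{\frac{7}{9} \left(-96\right) + 86} + \frac{30023}{11799} = - \frac{32681}{- \frac{224}{3} + 86} + \frac{30023}{11799} = - \frac{32681}{\frac{34}{3}} + \frac{30023}{11799} = \left(-32681\right) \frac{3}{34} + \frac{30023}{11799} = - \frac{98043}{34} + \frac{30023}{11799} = - \frac{1155788575}{401166}$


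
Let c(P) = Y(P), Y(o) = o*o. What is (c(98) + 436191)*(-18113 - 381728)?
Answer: -178247118595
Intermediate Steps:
Y(o) = o²
c(P) = P²
(c(98) + 436191)*(-18113 - 381728) = (98² + 436191)*(-18113 - 381728) = (9604 + 436191)*(-399841) = 445795*(-399841) = -178247118595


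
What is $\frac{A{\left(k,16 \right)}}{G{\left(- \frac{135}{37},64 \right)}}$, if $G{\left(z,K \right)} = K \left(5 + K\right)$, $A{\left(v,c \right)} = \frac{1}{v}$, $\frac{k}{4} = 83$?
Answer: $\frac{1}{1466112} \approx 6.8208 \cdot 10^{-7}$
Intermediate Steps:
$k = 332$ ($k = 4 \cdot 83 = 332$)
$\frac{A{\left(k,16 \right)}}{G{\left(- \frac{135}{37},64 \right)}} = \frac{1}{332 \cdot 64 \left(5 + 64\right)} = \frac{1}{332 \cdot 64 \cdot 69} = \frac{1}{332 \cdot 4416} = \frac{1}{332} \cdot \frac{1}{4416} = \frac{1}{1466112}$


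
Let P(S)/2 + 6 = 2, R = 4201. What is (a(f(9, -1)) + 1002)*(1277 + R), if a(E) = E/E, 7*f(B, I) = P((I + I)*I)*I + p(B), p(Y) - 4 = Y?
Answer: 5494434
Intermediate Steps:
p(Y) = 4 + Y
P(S) = -8 (P(S) = -12 + 2*2 = -12 + 4 = -8)
f(B, I) = 4/7 - 8*I/7 + B/7 (f(B, I) = (-8*I + (4 + B))/7 = (4 + B - 8*I)/7 = 4/7 - 8*I/7 + B/7)
a(E) = 1
(a(f(9, -1)) + 1002)*(1277 + R) = (1 + 1002)*(1277 + 4201) = 1003*5478 = 5494434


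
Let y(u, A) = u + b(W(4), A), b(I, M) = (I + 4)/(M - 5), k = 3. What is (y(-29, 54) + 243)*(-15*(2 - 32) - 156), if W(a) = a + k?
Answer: 62982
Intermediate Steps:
W(a) = 3 + a (W(a) = a + 3 = 3 + a)
b(I, M) = (4 + I)/(-5 + M)
y(u, A) = u + 11/(-5 + A) (y(u, A) = u + (4 + (3 + 4))/(-5 + A) = u + (4 + 7)/(-5 + A) = u + 11/(-5 + A))
(y(-29, 54) + 243)*(-15*(2 - 32) - 156) = ((11 - 29*(-5 + 54))/(-5 + 54) + 243)*(-15*(2 - 32) - 156) = ((11 - 29*49)/49 + 243)*(-15*(-30) - 156) = ((11 - 1421)/49 + 243)*(450 - 156) = ((1/49)*(-1410) + 243)*294 = (-1410/49 + 243)*294 = (10497/49)*294 = 62982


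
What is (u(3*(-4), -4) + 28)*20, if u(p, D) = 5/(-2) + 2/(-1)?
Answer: 470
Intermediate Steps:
u(p, D) = -9/2 (u(p, D) = 5*(-½) + 2*(-1) = -5/2 - 2 = -9/2)
(u(3*(-4), -4) + 28)*20 = (-9/2 + 28)*20 = (47/2)*20 = 470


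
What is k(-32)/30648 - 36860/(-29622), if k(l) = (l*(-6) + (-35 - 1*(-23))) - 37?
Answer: 188986871/151309176 ≈ 1.2490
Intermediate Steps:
k(l) = -49 - 6*l (k(l) = (-6*l + (-35 + 23)) - 37 = (-6*l - 12) - 37 = (-12 - 6*l) - 37 = -49 - 6*l)
k(-32)/30648 - 36860/(-29622) = (-49 - 6*(-32))/30648 - 36860/(-29622) = (-49 + 192)*(1/30648) - 36860*(-1/29622) = 143*(1/30648) + 18430/14811 = 143/30648 + 18430/14811 = 188986871/151309176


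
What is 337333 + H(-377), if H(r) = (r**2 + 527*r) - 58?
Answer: 280725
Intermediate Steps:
H(r) = -58 + r**2 + 527*r
337333 + H(-377) = 337333 + (-58 + (-377)**2 + 527*(-377)) = 337333 + (-58 + 142129 - 198679) = 337333 - 56608 = 280725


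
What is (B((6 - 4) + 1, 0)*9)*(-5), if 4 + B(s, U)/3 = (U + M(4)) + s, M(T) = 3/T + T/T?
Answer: -405/4 ≈ -101.25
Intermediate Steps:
M(T) = 1 + 3/T (M(T) = 3/T + 1 = 1 + 3/T)
B(s, U) = -27/4 + 3*U + 3*s (B(s, U) = -12 + 3*((U + (3 + 4)/4) + s) = -12 + 3*((U + (1/4)*7) + s) = -12 + 3*((U + 7/4) + s) = -12 + 3*((7/4 + U) + s) = -12 + 3*(7/4 + U + s) = -12 + (21/4 + 3*U + 3*s) = -27/4 + 3*U + 3*s)
(B((6 - 4) + 1, 0)*9)*(-5) = ((-27/4 + 3*0 + 3*((6 - 4) + 1))*9)*(-5) = ((-27/4 + 0 + 3*(2 + 1))*9)*(-5) = ((-27/4 + 0 + 3*3)*9)*(-5) = ((-27/4 + 0 + 9)*9)*(-5) = ((9/4)*9)*(-5) = (81/4)*(-5) = -405/4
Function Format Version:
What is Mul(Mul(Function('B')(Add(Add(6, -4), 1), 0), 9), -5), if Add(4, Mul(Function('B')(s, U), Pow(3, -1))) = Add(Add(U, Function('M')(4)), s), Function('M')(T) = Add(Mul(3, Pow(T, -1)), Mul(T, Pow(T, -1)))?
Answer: Rational(-405, 4) ≈ -101.25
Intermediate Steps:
Function('M')(T) = Add(1, Mul(3, Pow(T, -1))) (Function('M')(T) = Add(Mul(3, Pow(T, -1)), 1) = Add(1, Mul(3, Pow(T, -1))))
Function('B')(s, U) = Add(Rational(-27, 4), Mul(3, U), Mul(3, s)) (Function('B')(s, U) = Add(-12, Mul(3, Add(Add(U, Mul(Pow(4, -1), Add(3, 4))), s))) = Add(-12, Mul(3, Add(Add(U, Mul(Rational(1, 4), 7)), s))) = Add(-12, Mul(3, Add(Add(U, Rational(7, 4)), s))) = Add(-12, Mul(3, Add(Add(Rational(7, 4), U), s))) = Add(-12, Mul(3, Add(Rational(7, 4), U, s))) = Add(-12, Add(Rational(21, 4), Mul(3, U), Mul(3, s))) = Add(Rational(-27, 4), Mul(3, U), Mul(3, s)))
Mul(Mul(Function('B')(Add(Add(6, -4), 1), 0), 9), -5) = Mul(Mul(Add(Rational(-27, 4), Mul(3, 0), Mul(3, Add(Add(6, -4), 1))), 9), -5) = Mul(Mul(Add(Rational(-27, 4), 0, Mul(3, Add(2, 1))), 9), -5) = Mul(Mul(Add(Rational(-27, 4), 0, Mul(3, 3)), 9), -5) = Mul(Mul(Add(Rational(-27, 4), 0, 9), 9), -5) = Mul(Mul(Rational(9, 4), 9), -5) = Mul(Rational(81, 4), -5) = Rational(-405, 4)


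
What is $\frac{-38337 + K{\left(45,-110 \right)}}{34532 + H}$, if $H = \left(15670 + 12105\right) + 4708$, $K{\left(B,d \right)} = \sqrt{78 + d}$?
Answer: $- \frac{2949}{5155} + \frac{4 i \sqrt{2}}{67015} \approx -0.57207 + 8.4412 \cdot 10^{-5} i$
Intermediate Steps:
$H = 32483$ ($H = 27775 + 4708 = 32483$)
$\frac{-38337 + K{\left(45,-110 \right)}}{34532 + H} = \frac{-38337 + \sqrt{78 - 110}}{34532 + 32483} = \frac{-38337 + \sqrt{-32}}{67015} = \left(-38337 + 4 i \sqrt{2}\right) \frac{1}{67015} = - \frac{2949}{5155} + \frac{4 i \sqrt{2}}{67015}$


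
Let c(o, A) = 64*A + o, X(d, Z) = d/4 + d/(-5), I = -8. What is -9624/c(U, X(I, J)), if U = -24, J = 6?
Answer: 6015/31 ≈ 194.03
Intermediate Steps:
X(d, Z) = d/20 (X(d, Z) = d*(¼) + d*(-⅕) = d/4 - d/5 = d/20)
c(o, A) = o + 64*A
-9624/c(U, X(I, J)) = -9624/(-24 + 64*((1/20)*(-8))) = -9624/(-24 + 64*(-⅖)) = -9624/(-24 - 128/5) = -9624/(-248/5) = -9624*(-5/248) = 6015/31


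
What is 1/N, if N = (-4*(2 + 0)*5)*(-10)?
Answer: 1/400 ≈ 0.0025000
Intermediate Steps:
N = 400 (N = (-4*2*5)*(-10) = -8*5*(-10) = -40*(-10) = 400)
1/N = 1/400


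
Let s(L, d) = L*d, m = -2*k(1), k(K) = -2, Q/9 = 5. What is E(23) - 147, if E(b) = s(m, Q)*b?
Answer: 3993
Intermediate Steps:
Q = 45 (Q = 9*5 = 45)
m = 4 (m = -2*(-2) = 4)
E(b) = 180*b (E(b) = (4*45)*b = 180*b)
E(23) - 147 = 180*23 - 147 = 4140 - 147 = 3993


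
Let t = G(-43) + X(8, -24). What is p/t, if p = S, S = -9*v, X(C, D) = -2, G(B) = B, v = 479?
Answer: 479/5 ≈ 95.800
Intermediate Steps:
t = -45 (t = -43 - 2 = -45)
S = -4311 (S = -9*479 = -4311)
p = -4311
p/t = -4311/(-45) = -4311*(-1/45) = 479/5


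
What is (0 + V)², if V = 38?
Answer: 1444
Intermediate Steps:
(0 + V)² = (0 + 38)² = 38² = 1444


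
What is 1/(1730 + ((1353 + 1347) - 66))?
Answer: 1/4364 ≈ 0.00022915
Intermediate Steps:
1/(1730 + ((1353 + 1347) - 66)) = 1/(1730 + (2700 - 66)) = 1/(1730 + 2634) = 1/4364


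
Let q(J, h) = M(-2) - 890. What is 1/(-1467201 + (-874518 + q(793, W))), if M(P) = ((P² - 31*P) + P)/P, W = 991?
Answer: -1/2342641 ≈ -4.2687e-7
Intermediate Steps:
M(P) = (P² - 30*P)/P
q(J, h) = -922 (q(J, h) = (-30 - 2) - 890 = -32 - 890 = -922)
1/(-1467201 + (-874518 + q(793, W))) = 1/(-1467201 + (-874518 - 922)) = 1/(-1467201 - 875440) = 1/(-2342641) = -1/2342641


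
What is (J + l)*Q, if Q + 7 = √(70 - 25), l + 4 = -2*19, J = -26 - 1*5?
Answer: 511 - 219*√5 ≈ 21.301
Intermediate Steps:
J = -31 (J = -26 - 5 = -31)
l = -42 (l = -4 - 2*19 = -4 - 38 = -42)
Q = -7 + 3*√5 (Q = -7 + √(70 - 25) = -7 + √45 = -7 + 3*√5 ≈ -0.29180)
(J + l)*Q = (-31 - 42)*(-7 + 3*√5) = -73*(-7 + 3*√5) = 511 - 219*√5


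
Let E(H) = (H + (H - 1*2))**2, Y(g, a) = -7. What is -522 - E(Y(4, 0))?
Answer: -778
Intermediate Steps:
E(H) = (-2 + 2*H)**2 (E(H) = (H + (H - 2))**2 = (H + (-2 + H))**2 = (-2 + 2*H)**2)
-522 - E(Y(4, 0)) = -522 - 4*(-1 - 7)**2 = -522 - 4*(-8)**2 = -522 - 4*64 = -522 - 1*256 = -522 - 256 = -778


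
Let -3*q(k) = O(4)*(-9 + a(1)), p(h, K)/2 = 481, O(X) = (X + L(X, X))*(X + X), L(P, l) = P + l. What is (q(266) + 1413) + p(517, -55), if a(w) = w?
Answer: 2631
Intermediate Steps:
O(X) = 6*X² (O(X) = (X + (X + X))*(X + X) = (X + 2*X)*(2*X) = (3*X)*(2*X) = 6*X²)
p(h, K) = 962 (p(h, K) = 2*481 = 962)
q(k) = 256 (q(k) = -6*4²*(-9 + 1)/3 = -6*16*(-8)/3 = -32*(-8) = -⅓*(-768) = 256)
(q(266) + 1413) + p(517, -55) = (256 + 1413) + 962 = 1669 + 962 = 2631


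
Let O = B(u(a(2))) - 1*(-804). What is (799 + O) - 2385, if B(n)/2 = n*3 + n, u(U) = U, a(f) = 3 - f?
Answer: -774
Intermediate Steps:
B(n) = 8*n (B(n) = 2*(n*3 + n) = 2*(3*n + n) = 2*(4*n) = 8*n)
O = 812 (O = 8*(3 - 1*2) - 1*(-804) = 8*(3 - 2) + 804 = 8*1 + 804 = 8 + 804 = 812)
(799 + O) - 2385 = (799 + 812) - 2385 = 1611 - 2385 = -774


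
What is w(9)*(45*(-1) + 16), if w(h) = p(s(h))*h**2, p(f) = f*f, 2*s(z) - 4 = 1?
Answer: -58725/4 ≈ -14681.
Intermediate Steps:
s(z) = 5/2 (s(z) = 2 + (1/2)*1 = 2 + 1/2 = 5/2)
p(f) = f**2
w(h) = 25*h**2/4 (w(h) = (5/2)**2*h**2 = 25*h**2/4)
w(9)*(45*(-1) + 16) = ((25/4)*9**2)*(45*(-1) + 16) = ((25/4)*81)*(-45 + 16) = (2025/4)*(-29) = -58725/4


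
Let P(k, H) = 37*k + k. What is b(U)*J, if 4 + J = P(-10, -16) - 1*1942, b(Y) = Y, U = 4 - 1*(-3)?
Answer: -16282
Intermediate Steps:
U = 7 (U = 4 + 3 = 7)
P(k, H) = 38*k
J = -2326 (J = -4 + (38*(-10) - 1*1942) = -4 + (-380 - 1942) = -4 - 2322 = -2326)
b(U)*J = 7*(-2326) = -16282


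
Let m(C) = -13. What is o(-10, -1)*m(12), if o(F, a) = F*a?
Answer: -130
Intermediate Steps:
o(-10, -1)*m(12) = -10*(-1)*(-13) = 10*(-13) = -130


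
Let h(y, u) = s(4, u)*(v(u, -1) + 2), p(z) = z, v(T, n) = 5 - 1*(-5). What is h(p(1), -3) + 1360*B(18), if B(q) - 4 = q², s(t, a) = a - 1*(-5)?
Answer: 446104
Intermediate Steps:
v(T, n) = 10 (v(T, n) = 5 + 5 = 10)
s(t, a) = 5 + a (s(t, a) = a + 5 = 5 + a)
h(y, u) = 60 + 12*u (h(y, u) = (5 + u)*(10 + 2) = (5 + u)*12 = 60 + 12*u)
B(q) = 4 + q²
h(p(1), -3) + 1360*B(18) = (60 + 12*(-3)) + 1360*(4 + 18²) = (60 - 36) + 1360*(4 + 324) = 24 + 1360*328 = 24 + 446080 = 446104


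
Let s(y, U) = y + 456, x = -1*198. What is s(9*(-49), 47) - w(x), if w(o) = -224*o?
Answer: -44337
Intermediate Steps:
x = -198
s(y, U) = 456 + y
s(9*(-49), 47) - w(x) = (456 + 9*(-49)) - (-224)*(-198) = (456 - 441) - 1*44352 = 15 - 44352 = -44337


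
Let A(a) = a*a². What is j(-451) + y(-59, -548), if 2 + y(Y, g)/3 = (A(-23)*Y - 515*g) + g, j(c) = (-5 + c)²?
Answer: 3206505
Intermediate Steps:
A(a) = a³
y(Y, g) = -6 - 36501*Y - 1542*g (y(Y, g) = -6 + 3*(((-23)³*Y - 515*g) + g) = -6 + 3*((-12167*Y - 515*g) + g) = -6 + 3*(-12167*Y - 514*g) = -6 + (-36501*Y - 1542*g) = -6 - 36501*Y - 1542*g)
j(-451) + y(-59, -548) = (-5 - 451)² + (-6 - 36501*(-59) - 1542*(-548)) = (-456)² + (-6 + 2153559 + 845016) = 207936 + 2998569 = 3206505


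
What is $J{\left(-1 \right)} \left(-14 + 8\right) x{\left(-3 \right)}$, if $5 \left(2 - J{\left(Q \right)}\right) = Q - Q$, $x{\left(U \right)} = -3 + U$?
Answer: $72$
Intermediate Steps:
$J{\left(Q \right)} = 2$ ($J{\left(Q \right)} = 2 - \frac{Q - Q}{5} = 2 - 0 = 2 + 0 = 2$)
$J{\left(-1 \right)} \left(-14 + 8\right) x{\left(-3 \right)} = 2 \left(-14 + 8\right) \left(-3 - 3\right) = 2 \left(-6\right) \left(-6\right) = \left(-12\right) \left(-6\right) = 72$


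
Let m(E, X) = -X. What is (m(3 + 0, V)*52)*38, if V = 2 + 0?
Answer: -3952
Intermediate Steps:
V = 2
(m(3 + 0, V)*52)*38 = (-1*2*52)*38 = -2*52*38 = -104*38 = -3952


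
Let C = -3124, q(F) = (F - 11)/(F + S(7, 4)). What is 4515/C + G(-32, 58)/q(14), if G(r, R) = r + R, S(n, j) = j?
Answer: 482829/3124 ≈ 154.55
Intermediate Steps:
G(r, R) = R + r
q(F) = (-11 + F)/(4 + F) (q(F) = (F - 11)/(F + 4) = (-11 + F)/(4 + F))
4515/C + G(-32, 58)/q(14) = 4515/(-3124) + (58 - 32)/(((-11 + 14)/(4 + 14))) = 4515*(-1/3124) + 26/((3/18)) = -4515/3124 + 26/(((1/18)*3)) = -4515/3124 + 26/(1/6) = -4515/3124 + 26*6 = -4515/3124 + 156 = 482829/3124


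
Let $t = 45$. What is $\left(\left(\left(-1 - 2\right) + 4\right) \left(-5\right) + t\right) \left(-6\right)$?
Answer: $-240$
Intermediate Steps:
$\left(\left(\left(-1 - 2\right) + 4\right) \left(-5\right) + t\right) \left(-6\right) = \left(\left(\left(-1 - 2\right) + 4\right) \left(-5\right) + 45\right) \left(-6\right) = \left(\left(-3 + 4\right) \left(-5\right) + 45\right) \left(-6\right) = \left(1 \left(-5\right) + 45\right) \left(-6\right) = \left(-5 + 45\right) \left(-6\right) = 40 \left(-6\right) = -240$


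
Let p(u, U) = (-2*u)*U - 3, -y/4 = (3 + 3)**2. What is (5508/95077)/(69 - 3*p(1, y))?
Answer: -918/12455087 ≈ -7.3705e-5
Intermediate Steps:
y = -144 (y = -4*(3 + 3)**2 = -4*6**2 = -4*36 = -144)
p(u, U) = -3 - 2*U*u (p(u, U) = -2*U*u - 3 = -3 - 2*U*u)
(5508/95077)/(69 - 3*p(1, y)) = (5508/95077)/(69 - 3*(-3 - 2*(-144)*1)) = (5508*(1/95077))/(69 - 3*(-3 + 288)) = 5508/(95077*(69 - 3*285)) = 5508/(95077*(69 - 855)) = (5508/95077)/(-786) = (5508/95077)*(-1/786) = -918/12455087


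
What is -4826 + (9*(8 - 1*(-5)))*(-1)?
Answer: -4943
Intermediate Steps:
-4826 + (9*(8 - 1*(-5)))*(-1) = -4826 + (9*(8 + 5))*(-1) = -4826 + (9*13)*(-1) = -4826 + 117*(-1) = -4826 - 117 = -4943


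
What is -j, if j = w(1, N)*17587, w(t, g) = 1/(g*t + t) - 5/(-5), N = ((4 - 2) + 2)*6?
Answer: -457262/25 ≈ -18290.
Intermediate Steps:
N = 24 (N = (2 + 2)*6 = 4*6 = 24)
w(t, g) = 1 + 1/(t + g*t) (w(t, g) = 1/(t + g*t) - 5*(-⅕) = 1/(t + g*t) + 1 = 1 + 1/(t + g*t))
j = 457262/25 (j = ((1 + 1 + 24*1)/(1*(1 + 24)))*17587 = (1*(1 + 1 + 24)/25)*17587 = (1*(1/25)*26)*17587 = (26/25)*17587 = 457262/25 ≈ 18290.)
-j = -1*457262/25 = -457262/25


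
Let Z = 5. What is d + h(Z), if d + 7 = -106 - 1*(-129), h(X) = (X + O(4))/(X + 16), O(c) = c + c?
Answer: 349/21 ≈ 16.619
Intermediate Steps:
O(c) = 2*c
h(X) = (8 + X)/(16 + X) (h(X) = (X + 2*4)/(X + 16) = (X + 8)/(16 + X) = (8 + X)/(16 + X))
d = 16 (d = -7 + (-106 - 1*(-129)) = -7 + (-106 + 129) = -7 + 23 = 16)
d + h(Z) = 16 + (8 + 5)/(16 + 5) = 16 + 13/21 = 349/21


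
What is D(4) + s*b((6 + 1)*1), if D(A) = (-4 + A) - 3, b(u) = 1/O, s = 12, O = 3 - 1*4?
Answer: -15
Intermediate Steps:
O = -1 (O = 3 - 4 = -1)
b(u) = -1 (b(u) = 1/(-1) = -1)
D(A) = -7 + A
D(4) + s*b((6 + 1)*1) = (-7 + 4) + 12*(-1) = -3 - 12 = -15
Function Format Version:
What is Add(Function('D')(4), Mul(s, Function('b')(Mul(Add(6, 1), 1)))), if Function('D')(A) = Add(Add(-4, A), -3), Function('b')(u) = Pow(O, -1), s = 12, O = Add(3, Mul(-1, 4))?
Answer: -15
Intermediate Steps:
O = -1 (O = Add(3, -4) = -1)
Function('b')(u) = -1 (Function('b')(u) = Pow(-1, -1) = -1)
Function('D')(A) = Add(-7, A)
Add(Function('D')(4), Mul(s, Function('b')(Mul(Add(6, 1), 1)))) = Add(Add(-7, 4), Mul(12, -1)) = Add(-3, -12) = -15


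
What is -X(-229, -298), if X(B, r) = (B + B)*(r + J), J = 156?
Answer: -65036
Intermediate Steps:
X(B, r) = 2*B*(156 + r) (X(B, r) = (B + B)*(r + 156) = (2*B)*(156 + r) = 2*B*(156 + r))
-X(-229, -298) = -2*(-229)*(156 - 298) = -2*(-229)*(-142) = -1*65036 = -65036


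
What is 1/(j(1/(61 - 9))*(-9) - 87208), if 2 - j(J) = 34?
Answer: -1/86920 ≈ -1.1505e-5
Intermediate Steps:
j(J) = -32 (j(J) = 2 - 1*34 = 2 - 34 = -32)
1/(j(1/(61 - 9))*(-9) - 87208) = 1/(-32*(-9) - 87208) = 1/(288 - 87208) = 1/(-86920) = -1/86920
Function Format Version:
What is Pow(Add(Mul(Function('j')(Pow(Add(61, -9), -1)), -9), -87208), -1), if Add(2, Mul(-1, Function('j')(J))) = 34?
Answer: Rational(-1, 86920) ≈ -1.1505e-5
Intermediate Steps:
Function('j')(J) = -32 (Function('j')(J) = Add(2, Mul(-1, 34)) = Add(2, -34) = -32)
Pow(Add(Mul(Function('j')(Pow(Add(61, -9), -1)), -9), -87208), -1) = Pow(Add(Mul(-32, -9), -87208), -1) = Pow(Add(288, -87208), -1) = Pow(-86920, -1) = Rational(-1, 86920)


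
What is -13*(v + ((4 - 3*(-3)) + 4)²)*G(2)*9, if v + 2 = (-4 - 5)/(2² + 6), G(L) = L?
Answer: -334737/5 ≈ -66947.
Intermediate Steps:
v = -29/10 (v = -2 + (-4 - 5)/(2² + 6) = -2 - 9/(4 + 6) = -2 - 9/10 = -29/10 ≈ -2.9000)
-13*(v + ((4 - 3*(-3)) + 4)²)*G(2)*9 = -13*(-29/10 + ((4 - 3*(-3)) + 4)²)*2*9 = -13*(-29/10 + ((4 + 9) + 4)²)*2*9 = -13*(-29/10 + (13 + 4)²)*2*9 = -13*(-29/10 + 17²)*2*9 = -13*(-29/10 + 289)*2*9 = -37193*2/10*9 = -13*2861/5*9 = -37193/5*9 = -334737/5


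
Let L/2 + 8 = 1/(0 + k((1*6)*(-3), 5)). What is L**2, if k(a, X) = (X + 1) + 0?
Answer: 2209/9 ≈ 245.44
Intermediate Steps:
k(a, X) = 1 + X (k(a, X) = (1 + X) + 0 = 1 + X)
L = -47/3 (L = -16 + 2/(0 + (1 + 5)) = -16 + 2/(0 + 6) = -16 + 2/6 = -16 + 2*(1/6) = -16 + 1/3 = -47/3 ≈ -15.667)
L**2 = (-47/3)**2 = 2209/9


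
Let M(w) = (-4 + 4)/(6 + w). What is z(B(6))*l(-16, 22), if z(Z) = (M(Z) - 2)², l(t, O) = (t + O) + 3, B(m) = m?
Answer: 36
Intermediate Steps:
M(w) = 0 (M(w) = 0/(6 + w) = 0)
l(t, O) = 3 + O + t (l(t, O) = (O + t) + 3 = 3 + O + t)
z(Z) = 4 (z(Z) = (0 - 2)² = (-2)² = 4)
z(B(6))*l(-16, 22) = 4*(3 + 22 - 16) = 4*9 = 36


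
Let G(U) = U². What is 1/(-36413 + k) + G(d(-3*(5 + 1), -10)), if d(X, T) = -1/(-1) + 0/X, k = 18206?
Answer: 18206/18207 ≈ 0.99994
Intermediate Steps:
d(X, T) = 1 (d(X, T) = -1*(-1) + 0 = 1 + 0 = 1)
1/(-36413 + k) + G(d(-3*(5 + 1), -10)) = 1/(-36413 + 18206) + 1² = 1/(-18207) + 1 = -1/18207 + 1 = 18206/18207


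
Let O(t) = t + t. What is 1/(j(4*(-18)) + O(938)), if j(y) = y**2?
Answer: 1/7060 ≈ 0.00014164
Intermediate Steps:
O(t) = 2*t
1/(j(4*(-18)) + O(938)) = 1/((4*(-18))**2 + 2*938) = 1/((-72)**2 + 1876) = 1/(5184 + 1876) = 1/7060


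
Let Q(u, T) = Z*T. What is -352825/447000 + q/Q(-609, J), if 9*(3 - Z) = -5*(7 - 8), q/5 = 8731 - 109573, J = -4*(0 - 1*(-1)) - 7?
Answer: 40567028927/2163480 ≈ 18751.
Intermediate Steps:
J = -11 (J = -4*(0 + 1) - 7 = -4*1 - 7 = -4 - 7 = -11)
q = -504210 (q = 5*(8731 - 109573) = 5*(-100842) = -504210)
Z = 22/9 (Z = 3 - (-5)*(7 - 8)/9 = 3 - (-5)*(-1)/9 = 3 - ⅑*5 = 3 - 5/9 = 22/9 ≈ 2.4444)
Q(u, T) = 22*T/9
-352825/447000 + q/Q(-609, J) = -352825/447000 - 504210/((22/9)*(-11)) = -352825*1/447000 - 504210/(-242/9) = -14113/17880 - 504210*(-9/242) = -14113/17880 + 2268945/121 = 40567028927/2163480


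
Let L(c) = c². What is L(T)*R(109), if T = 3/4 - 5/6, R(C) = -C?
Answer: -109/144 ≈ -0.75694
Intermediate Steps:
T = -1/12 (T = 3*(¼) - 5*⅙ = ¾ - ⅚ = -1/12 ≈ -0.083333)
L(T)*R(109) = (-1/12)²*(-1*109) = (1/144)*(-109) = -109/144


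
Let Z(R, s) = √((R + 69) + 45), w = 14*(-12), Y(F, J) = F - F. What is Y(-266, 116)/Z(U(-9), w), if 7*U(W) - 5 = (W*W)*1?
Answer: 0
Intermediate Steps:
Y(F, J) = 0
U(W) = 5/7 + W²/7 (U(W) = 5/7 + ((W*W)*1)/7 = 5/7 + (W²*1)/7 = 5/7 + W²/7)
w = -168
Z(R, s) = √(114 + R) (Z(R, s) = √((69 + R) + 45) = √(114 + R))
Y(-266, 116)/Z(U(-9), w) = 0/(√(114 + (5/7 + (⅐)*(-9)²))) = 0/(√(114 + (5/7 + (⅐)*81))) = 0/(√(114 + (5/7 + 81/7))) = 0/(√(114 + 86/7)) = 0/(√(884/7)) = 0/((2*√1547/7)) = 0*(√1547/442) = 0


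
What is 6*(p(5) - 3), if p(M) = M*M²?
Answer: 732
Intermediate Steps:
p(M) = M³
6*(p(5) - 3) = 6*(5³ - 3) = 6*(125 - 3) = 6*122 = 732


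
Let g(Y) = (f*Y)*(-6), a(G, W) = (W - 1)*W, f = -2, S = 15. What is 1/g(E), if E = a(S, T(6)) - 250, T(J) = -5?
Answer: -1/2640 ≈ -0.00037879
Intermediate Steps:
a(G, W) = W*(-1 + W) (a(G, W) = (-1 + W)*W = W*(-1 + W))
E = -220 (E = -5*(-1 - 5) - 250 = -5*(-6) - 250 = 30 - 250 = -220)
g(Y) = 12*Y (g(Y) = -2*Y*(-6) = 12*Y)
1/g(E) = 1/(12*(-220)) = 1/(-2640) = -1/2640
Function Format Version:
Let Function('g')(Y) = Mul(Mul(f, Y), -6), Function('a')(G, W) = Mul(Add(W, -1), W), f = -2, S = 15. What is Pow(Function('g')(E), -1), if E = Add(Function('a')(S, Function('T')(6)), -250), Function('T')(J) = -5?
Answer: Rational(-1, 2640) ≈ -0.00037879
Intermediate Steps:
Function('a')(G, W) = Mul(W, Add(-1, W)) (Function('a')(G, W) = Mul(Add(-1, W), W) = Mul(W, Add(-1, W)))
E = -220 (E = Add(Mul(-5, Add(-1, -5)), -250) = Add(Mul(-5, -6), -250) = Add(30, -250) = -220)
Function('g')(Y) = Mul(12, Y) (Function('g')(Y) = Mul(Mul(-2, Y), -6) = Mul(12, Y))
Pow(Function('g')(E), -1) = Pow(Mul(12, -220), -1) = Pow(-2640, -1) = Rational(-1, 2640)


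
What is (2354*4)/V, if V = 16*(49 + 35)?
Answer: 1177/168 ≈ 7.0060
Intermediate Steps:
V = 1344 (V = 16*84 = 1344)
(2354*4)/V = (2354*4)/1344 = 9416*(1/1344) = 1177/168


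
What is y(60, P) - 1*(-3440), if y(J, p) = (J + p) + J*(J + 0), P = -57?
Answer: 7043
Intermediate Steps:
y(J, p) = J + p + J² (y(J, p) = (J + p) + J*J = (J + p) + J² = J + p + J²)
y(60, P) - 1*(-3440) = (60 - 57 + 60²) - 1*(-3440) = (60 - 57 + 3600) + 3440 = 3603 + 3440 = 7043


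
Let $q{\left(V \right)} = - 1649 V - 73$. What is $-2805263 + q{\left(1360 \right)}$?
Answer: $-5047976$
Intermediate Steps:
$q{\left(V \right)} = -73 - 1649 V$ ($q{\left(V \right)} = - 1649 V - 73 = -73 - 1649 V$)
$-2805263 + q{\left(1360 \right)} = -2805263 - 2242713 = -5047976$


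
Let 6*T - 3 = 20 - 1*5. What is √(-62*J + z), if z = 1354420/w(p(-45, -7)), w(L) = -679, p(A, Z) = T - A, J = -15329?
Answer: 3*√48583643682/679 ≈ 973.86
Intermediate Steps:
T = 3 (T = ½ + (20 - 1*5)/6 = ½ + (20 - 5)/6 = ½ + (⅙)*15 = ½ + 5/2 = 3)
p(A, Z) = 3 - A
z = -1354420/679 (z = 1354420/(-679) = 1354420*(-1/679) = -1354420/679 ≈ -1994.7)
√(-62*J + z) = √(-62*(-15329) - 1354420/679) = √(950398 - 1354420/679) = √(643965822/679) = 3*√48583643682/679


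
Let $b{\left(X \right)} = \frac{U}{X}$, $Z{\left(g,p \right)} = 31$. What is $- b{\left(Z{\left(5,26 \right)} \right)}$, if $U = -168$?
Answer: $\frac{168}{31} \approx 5.4194$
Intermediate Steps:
$b{\left(X \right)} = - \frac{168}{X}$
$- b{\left(Z{\left(5,26 \right)} \right)} = - \frac{-168}{31} = \left(-1\right) \left(- \frac{168}{31}\right) = \frac{168}{31}$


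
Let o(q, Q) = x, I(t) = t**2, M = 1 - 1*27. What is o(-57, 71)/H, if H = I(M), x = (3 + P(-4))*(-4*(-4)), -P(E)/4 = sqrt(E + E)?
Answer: 12/169 - 32*I*sqrt(2)/169 ≈ 0.071006 - 0.26778*I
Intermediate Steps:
P(E) = -4*sqrt(2)*sqrt(E) (P(E) = -4*sqrt(E + E) = -4*sqrt(2)*sqrt(E))
M = -26 (M = 1 - 27 = -26)
x = 48 - 128*I*sqrt(2) (x = (3 - 4*sqrt(2)*sqrt(-4))*(-4*(-4)) = (3 - 4*sqrt(2)*2*I)*16 = (3 - 8*I*sqrt(2))*16 = 48 - 128*I*sqrt(2) ≈ 48.0 - 181.02*I)
o(q, Q) = 48 - 128*I*sqrt(2)
H = 676 (H = (-26)**2 = 676)
o(-57, 71)/H = (48 - 128*I*sqrt(2))/676 = (48 - 128*I*sqrt(2))*(1/676) = 12/169 - 32*I*sqrt(2)/169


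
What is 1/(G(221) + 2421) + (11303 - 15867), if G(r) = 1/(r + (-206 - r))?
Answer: -2276180694/498725 ≈ -4564.0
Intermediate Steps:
G(r) = -1/206 (G(r) = 1/(-206) = -1/206)
1/(G(221) + 2421) + (11303 - 15867) = 1/(-1/206 + 2421) + (11303 - 15867) = 1/(498725/206) - 4564 = 206/498725 - 4564 = -2276180694/498725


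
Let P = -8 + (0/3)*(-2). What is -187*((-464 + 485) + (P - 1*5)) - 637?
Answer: -2133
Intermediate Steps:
P = -8 (P = -8 + (0*(⅓))*(-2) = -8 + 0*(-2) = -8 + 0 = -8)
-187*((-464 + 485) + (P - 1*5)) - 637 = -187*((-464 + 485) + (-8 - 1*5)) - 637 = -187*(21 + (-8 - 5)) - 637 = -187*(21 - 13) - 637 = -187*8 - 637 = -1496 - 637 = -2133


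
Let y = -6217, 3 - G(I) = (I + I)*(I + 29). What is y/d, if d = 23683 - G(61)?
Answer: -6217/34660 ≈ -0.17937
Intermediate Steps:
G(I) = 3 - 2*I*(29 + I) (G(I) = 3 - (I + I)*(I + 29) = 3 - 2*I*(29 + I))
d = 34660 (d = 23683 - (3 - 58*61 - 2*61²) = 23683 - (3 - 3538 - 2*3721) = 23683 - (3 - 3538 - 7442) = 23683 - 1*(-10977) = 23683 + 10977 = 34660)
y/d = -6217/34660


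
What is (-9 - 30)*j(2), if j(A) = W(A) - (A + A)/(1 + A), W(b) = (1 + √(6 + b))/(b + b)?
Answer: 169/4 - 39*√2/2 ≈ 14.673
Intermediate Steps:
W(b) = (1 + √(6 + b))/(2*b) (W(b) = (1 + √(6 + b))/((2*b)) = (1 + √(6 + b))*(1/(2*b)) = (1 + √(6 + b))/(2*b))
j(A) = (1 + √(6 + A))/(2*A) - 2*A/(1 + A) (j(A) = (1 + √(6 + A))/(2*A) - (A + A)/(1 + A) = (1 + √(6 + A))/(2*A) - 2*A/(1 + A))
(-9 - 30)*j(2) = (-9 - 30)*((½)*(1 + √(6 + 2) + 2*(1 + √(6 + 2) - 4*2))/(2*(1 + 2))) = -39*(1 + √8 + 2*(1 + √8 - 8))/(2*2*3) = -39*(1 + 2*√2 + 2*(1 + 2*√2 - 8))/(2*2*3) = -39*(1 + 2*√2 + 2*(-7 + 2*√2))/(2*2*3) = -39*(1 + 2*√2 + (-14 + 4*√2))/(2*2*3) = -39*(-13 + 6*√2)/(2*2*3) = -39*(-13/12 + √2/2) = 169/4 - 39*√2/2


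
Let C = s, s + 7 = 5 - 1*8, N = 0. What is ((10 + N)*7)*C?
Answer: -700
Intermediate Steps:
s = -10 (s = -7 + (5 - 1*8) = -7 + (5 - 8) = -7 - 3 = -10)
C = -10
((10 + N)*7)*C = ((10 + 0)*7)*(-10) = (10*7)*(-10) = 70*(-10) = -700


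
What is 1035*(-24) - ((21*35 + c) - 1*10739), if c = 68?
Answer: -14904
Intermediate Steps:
1035*(-24) - ((21*35 + c) - 1*10739) = 1035*(-24) - ((21*35 + 68) - 1*10739) = -24840 - ((735 + 68) - 10739) = -24840 - (803 - 10739) = -24840 - 1*(-9936) = -24840 + 9936 = -14904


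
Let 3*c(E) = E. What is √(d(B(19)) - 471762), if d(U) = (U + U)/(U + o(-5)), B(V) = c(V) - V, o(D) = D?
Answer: I*√1325175430/53 ≈ 686.85*I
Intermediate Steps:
c(E) = E/3
B(V) = -2*V/3 (B(V) = V/3 - V = -2*V/3)
d(U) = 2*U/(-5 + U) (d(U) = (U + U)/(U - 5) = (2*U)/(-5 + U) = 2*U/(-5 + U))
√(d(B(19)) - 471762) = √(2*(-⅔*19)/(-5 - ⅔*19) - 471762) = √(2*(-38/3)/(-5 - 38/3) - 471762) = √(2*(-38/3)/(-53/3) - 471762) = √(2*(-38/3)*(-3/53) - 471762) = √(76/53 - 471762) = √(-25003310/53) = I*√1325175430/53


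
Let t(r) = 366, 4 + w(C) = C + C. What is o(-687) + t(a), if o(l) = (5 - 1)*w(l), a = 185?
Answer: -5146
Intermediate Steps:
w(C) = -4 + 2*C (w(C) = -4 + (C + C) = -4 + 2*C)
o(l) = -16 + 8*l (o(l) = (5 - 1)*(-4 + 2*l) = 4*(-4 + 2*l) = -16 + 8*l)
o(-687) + t(a) = (-16 + 8*(-687)) + 366 = (-16 - 5496) + 366 = -5512 + 366 = -5146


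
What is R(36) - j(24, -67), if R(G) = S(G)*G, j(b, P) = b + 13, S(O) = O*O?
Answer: 46619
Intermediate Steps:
S(O) = O**2
j(b, P) = 13 + b
R(G) = G**3 (R(G) = G**2*G = G**3)
R(36) - j(24, -67) = 36**3 - (13 + 24) = 46656 - 1*37 = 46656 - 37 = 46619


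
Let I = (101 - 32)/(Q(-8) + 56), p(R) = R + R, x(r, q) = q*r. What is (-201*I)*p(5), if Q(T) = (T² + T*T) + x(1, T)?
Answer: -69345/88 ≈ -788.01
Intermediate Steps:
p(R) = 2*R
Q(T) = T + 2*T² (Q(T) = (T² + T*T) + T*1 = (T² + T²) + T = 2*T² + T = T + 2*T²)
I = 69/176 (I = (101 - 32)/(-8*(1 + 2*(-8)) + 56) = 69/(-8*(1 - 16) + 56) = 69/(-8*(-15) + 56) = 69/(120 + 56) = 69/176 ≈ 0.39205)
(-201*I)*p(5) = (-201*69/176)*(2*5) = -13869/176*10 = -69345/88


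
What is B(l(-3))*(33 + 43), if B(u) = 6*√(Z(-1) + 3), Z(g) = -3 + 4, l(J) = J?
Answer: 912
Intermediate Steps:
Z(g) = 1
B(u) = 12 (B(u) = 6*√(1 + 3) = 6*√4 = 6*2 = 12)
B(l(-3))*(33 + 43) = 12*(33 + 43) = 12*76 = 912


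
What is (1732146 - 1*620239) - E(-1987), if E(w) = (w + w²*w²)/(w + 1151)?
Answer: 410236000127/22 ≈ 1.8647e+10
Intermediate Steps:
E(w) = (w + w⁴)/(1151 + w)
(1732146 - 1*620239) - E(-1987) = (1732146 - 1*620239) - (-1987 + (-1987)⁴)/(1151 - 1987) = (1732146 - 620239) - (-1987 + 15588038452561)/(-836) = 1111907 - (-1)*15588038450574/836 = 1111907 - 1*(-410211538173/22) = 1111907 + 410211538173/22 = 410236000127/22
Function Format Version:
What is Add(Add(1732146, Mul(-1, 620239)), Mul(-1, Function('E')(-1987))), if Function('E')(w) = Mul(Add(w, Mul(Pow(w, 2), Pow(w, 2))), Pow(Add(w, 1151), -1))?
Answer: Rational(410236000127, 22) ≈ 1.8647e+10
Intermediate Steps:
Function('E')(w) = Mul(Pow(Add(1151, w), -1), Add(w, Pow(w, 4))) (Function('E')(w) = Mul(Add(w, Pow(w, 4)), Pow(Add(1151, w), -1)) = Mul(Pow(Add(1151, w), -1), Add(w, Pow(w, 4))))
Add(Add(1732146, Mul(-1, 620239)), Mul(-1, Function('E')(-1987))) = Add(Add(1732146, Mul(-1, 620239)), Mul(-1, Mul(Pow(Add(1151, -1987), -1), Add(-1987, Pow(-1987, 4))))) = Add(Add(1732146, -620239), Mul(-1, Mul(Pow(-836, -1), Add(-1987, 15588038452561)))) = Add(1111907, Mul(-1, Mul(Rational(-1, 836), 15588038450574))) = Add(1111907, Mul(-1, Rational(-410211538173, 22))) = Add(1111907, Rational(410211538173, 22)) = Rational(410236000127, 22)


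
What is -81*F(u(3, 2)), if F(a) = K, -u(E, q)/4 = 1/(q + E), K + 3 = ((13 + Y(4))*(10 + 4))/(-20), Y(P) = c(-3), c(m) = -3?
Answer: 810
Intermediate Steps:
Y(P) = -3
K = -10 (K = -3 + ((13 - 3)*(10 + 4))/(-20) = -3 + (10*14)*(-1/20) = -3 + 140*(-1/20) = -3 - 7 = -10)
u(E, q) = -4/(E + q) (u(E, q) = -4/(q + E) = -4/(E + q))
F(a) = -10
-81*F(u(3, 2)) = -81*(-10) = 810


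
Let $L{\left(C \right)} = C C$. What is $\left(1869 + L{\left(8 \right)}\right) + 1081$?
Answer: $3014$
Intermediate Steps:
$L{\left(C \right)} = C^{2}$
$\left(1869 + L{\left(8 \right)}\right) + 1081 = \left(1869 + 8^{2}\right) + 1081 = \left(1869 + 64\right) + 1081 = 1933 + 1081 = 3014$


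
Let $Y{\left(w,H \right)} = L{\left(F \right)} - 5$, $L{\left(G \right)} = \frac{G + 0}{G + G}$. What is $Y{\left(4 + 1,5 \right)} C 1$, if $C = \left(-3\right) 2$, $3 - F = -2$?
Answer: $27$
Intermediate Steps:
$F = 5$ ($F = 3 - -2 = 3 + 2 = 5$)
$L{\left(G \right)} = \frac{1}{2}$ ($L{\left(G \right)} = \frac{G}{2 G} = G \frac{1}{2 G} = \frac{1}{2}$)
$C = -6$
$Y{\left(w,H \right)} = - \frac{9}{2}$ ($Y{\left(w,H \right)} = \frac{1}{2} - 5 = - \frac{9}{2}$)
$Y{\left(4 + 1,5 \right)} C 1 = \left(- \frac{9}{2}\right) \left(-6\right) 1 = 27 \cdot 1 = 27$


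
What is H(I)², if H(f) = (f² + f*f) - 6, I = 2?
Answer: 4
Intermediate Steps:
H(f) = -6 + 2*f² (H(f) = (f² + f²) - 6 = 2*f² - 6 = -6 + 2*f²)
H(I)² = (-6 + 2*2²)² = (-6 + 2*4)² = (-6 + 8)² = 2² = 4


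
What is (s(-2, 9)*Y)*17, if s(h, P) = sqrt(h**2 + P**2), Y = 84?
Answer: 1428*sqrt(85) ≈ 13166.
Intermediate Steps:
s(h, P) = sqrt(P**2 + h**2)
(s(-2, 9)*Y)*17 = (sqrt(9**2 + (-2)**2)*84)*17 = (sqrt(81 + 4)*84)*17 = (sqrt(85)*84)*17 = (84*sqrt(85))*17 = 1428*sqrt(85)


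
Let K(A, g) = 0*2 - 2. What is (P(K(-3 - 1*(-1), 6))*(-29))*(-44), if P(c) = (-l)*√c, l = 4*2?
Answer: -10208*I*√2 ≈ -14436.0*I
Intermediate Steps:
l = 8
K(A, g) = -2 (K(A, g) = 0 - 2 = -2)
P(c) = -8*√c (P(c) = (-1*8)*√c = -8*√c)
(P(K(-3 - 1*(-1), 6))*(-29))*(-44) = (-8*I*√2*(-29))*(-44) = (232*I*√2)*(-44) = -10208*I*√2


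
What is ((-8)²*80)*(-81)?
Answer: -414720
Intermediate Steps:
((-8)²*80)*(-81) = (64*80)*(-81) = 5120*(-81) = -414720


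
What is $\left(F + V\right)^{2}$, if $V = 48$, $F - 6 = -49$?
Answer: $25$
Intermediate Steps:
$F = -43$ ($F = 6 - 49 = -43$)
$\left(F + V\right)^{2} = \left(-43 + 48\right)^{2} = 5^{2} = 25$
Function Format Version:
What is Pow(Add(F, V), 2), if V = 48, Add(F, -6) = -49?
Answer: 25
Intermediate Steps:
F = -43 (F = Add(6, -49) = -43)
Pow(Add(F, V), 2) = Pow(Add(-43, 48), 2) = Pow(5, 2) = 25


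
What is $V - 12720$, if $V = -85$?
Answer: $-12805$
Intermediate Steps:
$V - 12720 = -85 - 12720 = -12805$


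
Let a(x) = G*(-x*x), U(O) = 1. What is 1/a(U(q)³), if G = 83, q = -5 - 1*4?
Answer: -1/83 ≈ -0.012048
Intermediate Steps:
q = -9 (q = -5 - 4 = -9)
a(x) = -83*x² (a(x) = 83*(-x*x) = 83*(-x²) = -83*x²)
1/a(U(q)³) = 1/(-83*(1³)²) = 1/(-83*1²) = 1/(-83*1) = 1/(-83) = -1/83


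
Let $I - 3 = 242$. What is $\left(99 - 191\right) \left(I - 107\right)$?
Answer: $-12696$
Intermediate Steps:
$I = 245$ ($I = 3 + 242 = 245$)
$\left(99 - 191\right) \left(I - 107\right) = \left(99 - 191\right) \left(245 - 107\right) = \left(-92\right) 138 = -12696$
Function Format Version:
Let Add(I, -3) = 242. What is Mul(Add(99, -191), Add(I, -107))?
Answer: -12696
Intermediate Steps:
I = 245 (I = Add(3, 242) = 245)
Mul(Add(99, -191), Add(I, -107)) = Mul(Add(99, -191), Add(245, -107)) = Mul(-92, 138) = -12696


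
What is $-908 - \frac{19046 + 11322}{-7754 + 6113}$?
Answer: $- \frac{1459660}{1641} \approx -889.49$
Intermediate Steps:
$-908 - \frac{19046 + 11322}{-7754 + 6113} = -908 - \frac{30368}{-1641} = -908 - 30368 \left(- \frac{1}{1641}\right) = -908 - - \frac{30368}{1641} = -908 + \frac{30368}{1641} = - \frac{1459660}{1641}$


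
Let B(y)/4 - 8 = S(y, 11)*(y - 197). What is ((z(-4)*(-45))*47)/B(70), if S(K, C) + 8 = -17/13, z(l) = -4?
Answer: 3055/1719 ≈ 1.7772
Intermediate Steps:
S(K, C) = -121/13 (S(K, C) = -8 - 17/13 = -121/13)
B(y) = 95764/13 - 484*y/13 (B(y) = 32 + 4*(-121*(y - 197)/13) = 32 + 4*(-121*(-197 + y)/13) = 32 + 4*(23837/13 - 121*y/13) = 32 + (95348/13 - 484*y/13) = 95764/13 - 484*y/13)
((z(-4)*(-45))*47)/B(70) = (-4*(-45)*47)/(95764/13 - 484/13*70) = (180*47)/(95764/13 - 33880/13) = 8460/(61884/13) = 8460*(13/61884) = 3055/1719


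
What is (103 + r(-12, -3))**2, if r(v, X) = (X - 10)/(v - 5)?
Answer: 3111696/289 ≈ 10767.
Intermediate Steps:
r(v, X) = (-10 + X)/(-5 + v)
(103 + r(-12, -3))**2 = (103 + (-10 - 3)/(-5 - 12))**2 = (103 - 13/(-17))**2 = (103 - 1/17*(-13))**2 = (103 + 13/17)**2 = (1764/17)**2 = 3111696/289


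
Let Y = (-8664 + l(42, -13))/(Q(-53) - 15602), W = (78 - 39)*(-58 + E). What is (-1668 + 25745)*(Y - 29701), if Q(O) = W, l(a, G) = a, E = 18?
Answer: -6136263497690/8581 ≈ -7.1510e+8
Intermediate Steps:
W = -1560 (W = (78 - 39)*(-58 + 18) = 39*(-40) = -1560)
Q(O) = -1560
Y = 4311/8581 (Y = (-8664 + 42)/(-1560 - 15602) = -8622/(-17162) = -8622*(-1/17162) = 4311/8581 ≈ 0.50239)
(-1668 + 25745)*(Y - 29701) = (-1668 + 25745)*(4311/8581 - 29701) = 24077*(-254859970/8581) = -6136263497690/8581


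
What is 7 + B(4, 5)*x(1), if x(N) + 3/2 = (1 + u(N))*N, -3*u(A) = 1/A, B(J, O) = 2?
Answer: 16/3 ≈ 5.3333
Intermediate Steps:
u(A) = -1/(3*A)
x(N) = -3/2 + N*(1 - 1/(3*N)) (x(N) = -3/2 + (1 - 1/(3*N))*N = -3/2 + N*(1 - 1/(3*N)))
7 + B(4, 5)*x(1) = 7 + 2*(-11/6 + 1) = 7 + 2*(-⅚) = 7 - 5/3 = 16/3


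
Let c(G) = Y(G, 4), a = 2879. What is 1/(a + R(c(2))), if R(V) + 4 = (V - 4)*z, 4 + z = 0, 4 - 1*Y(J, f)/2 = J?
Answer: 1/2875 ≈ 0.00034783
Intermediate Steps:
Y(J, f) = 8 - 2*J
z = -4 (z = -4 + 0 = -4)
c(G) = 8 - 2*G
R(V) = 12 - 4*V (R(V) = -4 + (V - 4)*(-4) = -4 + (-4 + V)*(-4) = -4 + (16 - 4*V) = 12 - 4*V)
1/(a + R(c(2))) = 1/(2879 + (12 - 4*(8 - 2*2))) = 1/(2879 + (12 - 4*(8 - 4))) = 1/(2879 + (12 - 4*4)) = 1/(2879 + (12 - 16)) = 1/(2879 - 4) = 1/2875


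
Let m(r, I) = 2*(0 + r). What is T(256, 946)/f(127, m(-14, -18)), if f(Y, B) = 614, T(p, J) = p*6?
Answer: 768/307 ≈ 2.5016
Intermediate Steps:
T(p, J) = 6*p
m(r, I) = 2*r
T(256, 946)/f(127, m(-14, -18)) = (6*256)/614 = 1536*(1/614) = 768/307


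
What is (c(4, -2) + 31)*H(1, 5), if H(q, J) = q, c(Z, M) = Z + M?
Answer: 33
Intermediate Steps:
c(Z, M) = M + Z
(c(4, -2) + 31)*H(1, 5) = ((-2 + 4) + 31)*1 = (2 + 31)*1 = 33*1 = 33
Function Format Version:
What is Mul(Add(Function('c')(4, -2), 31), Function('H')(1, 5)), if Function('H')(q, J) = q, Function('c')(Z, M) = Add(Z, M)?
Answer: 33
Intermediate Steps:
Function('c')(Z, M) = Add(M, Z)
Mul(Add(Function('c')(4, -2), 31), Function('H')(1, 5)) = Mul(Add(Add(-2, 4), 31), 1) = Mul(Add(2, 31), 1) = Mul(33, 1) = 33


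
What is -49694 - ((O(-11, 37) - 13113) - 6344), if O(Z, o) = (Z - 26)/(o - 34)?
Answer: -90674/3 ≈ -30225.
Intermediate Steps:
O(Z, o) = (-26 + Z)/(-34 + o)
-49694 - ((O(-11, 37) - 13113) - 6344) = -49694 - (((-26 - 11)/(-34 + 37) - 13113) - 6344) = -49694 - ((-37/3 - 13113) - 6344) = -49694 - (-39376/3 - 6344) = -49694 - 1*(-58408/3) = -49694 + 58408/3 = -90674/3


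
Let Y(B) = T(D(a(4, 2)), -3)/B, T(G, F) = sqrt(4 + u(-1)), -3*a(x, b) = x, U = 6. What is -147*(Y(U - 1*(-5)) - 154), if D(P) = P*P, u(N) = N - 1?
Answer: 22638 - 147*sqrt(2)/11 ≈ 22619.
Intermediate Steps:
a(x, b) = -x/3
u(N) = -1 + N
D(P) = P**2
T(G, F) = sqrt(2) (T(G, F) = sqrt(4 + (-1 - 1)) = sqrt(4 - 2) = sqrt(2))
Y(B) = sqrt(2)/B
-147*(Y(U - 1*(-5)) - 154) = -147*(sqrt(2)/(6 - 1*(-5)) - 154) = -147*(sqrt(2)/(6 + 5) - 154) = -147*(sqrt(2)/11 - 154) = -147*(-154 + sqrt(2)/11) = 22638 - 147*sqrt(2)/11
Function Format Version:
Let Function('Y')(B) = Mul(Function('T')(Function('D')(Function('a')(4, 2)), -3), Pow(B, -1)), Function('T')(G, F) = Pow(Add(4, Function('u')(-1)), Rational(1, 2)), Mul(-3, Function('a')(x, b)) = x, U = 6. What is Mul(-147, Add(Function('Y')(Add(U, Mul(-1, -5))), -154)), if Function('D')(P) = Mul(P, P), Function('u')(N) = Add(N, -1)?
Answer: Add(22638, Mul(Rational(-147, 11), Pow(2, Rational(1, 2)))) ≈ 22619.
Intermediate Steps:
Function('a')(x, b) = Mul(Rational(-1, 3), x)
Function('u')(N) = Add(-1, N)
Function('D')(P) = Pow(P, 2)
Function('T')(G, F) = Pow(2, Rational(1, 2)) (Function('T')(G, F) = Pow(Add(4, Add(-1, -1)), Rational(1, 2)) = Pow(Add(4, -2), Rational(1, 2)) = Pow(2, Rational(1, 2)))
Function('Y')(B) = Mul(Pow(2, Rational(1, 2)), Pow(B, -1))
Mul(-147, Add(Function('Y')(Add(U, Mul(-1, -5))), -154)) = Mul(-147, Add(Mul(Pow(2, Rational(1, 2)), Pow(Add(6, Mul(-1, -5)), -1)), -154)) = Mul(-147, Add(Mul(Pow(2, Rational(1, 2)), Pow(Add(6, 5), -1)), -154)) = Mul(-147, Add(Mul(Pow(2, Rational(1, 2)), Pow(11, -1)), -154)) = Mul(-147, Add(Mul(Pow(2, Rational(1, 2)), Rational(1, 11)), -154)) = Mul(-147, Add(Mul(Rational(1, 11), Pow(2, Rational(1, 2))), -154)) = Mul(-147, Add(-154, Mul(Rational(1, 11), Pow(2, Rational(1, 2))))) = Add(22638, Mul(Rational(-147, 11), Pow(2, Rational(1, 2))))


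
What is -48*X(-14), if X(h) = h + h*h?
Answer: -8736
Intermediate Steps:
X(h) = h + h²
-48*X(-14) = -(-672)*(1 - 14) = -(-672)*(-13) = -48*182 = -8736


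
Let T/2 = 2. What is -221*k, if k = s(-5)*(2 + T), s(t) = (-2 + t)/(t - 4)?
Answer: -3094/3 ≈ -1031.3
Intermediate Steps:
T = 4 (T = 2*2 = 4)
s(t) = (-2 + t)/(-4 + t)
k = 14/3 (k = ((-2 - 5)/(-4 - 5))*(2 + 4) = (-7/(-9))*6 = -1/9*(-7)*6 = (7/9)*6 = 14/3 ≈ 4.6667)
-221*k = -221*14/3 = -3094/3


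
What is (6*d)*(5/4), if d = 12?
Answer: 90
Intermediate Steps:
(6*d)*(5/4) = (6*12)*(5/4) = 72*(5*(1/4)) = 72*(5/4) = 90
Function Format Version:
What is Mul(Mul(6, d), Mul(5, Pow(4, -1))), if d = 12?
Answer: 90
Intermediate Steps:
Mul(Mul(6, d), Mul(5, Pow(4, -1))) = Mul(Mul(6, 12), Mul(5, Pow(4, -1))) = Mul(72, Mul(5, Rational(1, 4))) = Mul(72, Rational(5, 4)) = 90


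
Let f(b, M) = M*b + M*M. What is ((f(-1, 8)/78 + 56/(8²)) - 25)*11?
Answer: -80333/312 ≈ -257.48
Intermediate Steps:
f(b, M) = M² + M*b (f(b, M) = M*b + M² = M² + M*b)
((f(-1, 8)/78 + 56/(8²)) - 25)*11 = (((8*(8 - 1))/78 + 56/(8²)) - 25)*11 = (((8*7)*(1/78) + 56/64) - 25)*11 = ((56*(1/78) + 56*(1/64)) - 25)*11 = ((28/39 + 7/8) - 25)*11 = (497/312 - 25)*11 = -7303/312*11 = -80333/312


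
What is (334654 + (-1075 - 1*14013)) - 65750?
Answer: 253816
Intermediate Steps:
(334654 + (-1075 - 1*14013)) - 65750 = (334654 + (-1075 - 14013)) - 65750 = (334654 - 15088) - 65750 = 319566 - 65750 = 253816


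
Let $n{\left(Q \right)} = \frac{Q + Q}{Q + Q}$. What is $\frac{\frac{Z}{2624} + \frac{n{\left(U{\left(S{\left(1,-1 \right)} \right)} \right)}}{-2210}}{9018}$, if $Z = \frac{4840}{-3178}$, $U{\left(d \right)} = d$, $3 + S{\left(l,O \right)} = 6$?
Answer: $- \frac{1189717}{10387241897760} \approx -1.1454 \cdot 10^{-7}$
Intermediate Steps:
$S{\left(l,O \right)} = 3$ ($S{\left(l,O \right)} = -3 + 6 = 3$)
$n{\left(Q \right)} = 1$ ($n{\left(Q \right)} = \frac{2 Q}{2 Q} = 2 Q \frac{1}{2 Q} = 1$)
$Z = - \frac{2420}{1589}$ ($Z = 4840 \left(- \frac{1}{3178}\right) = - \frac{2420}{1589} \approx -1.523$)
$\frac{\frac{Z}{2624} + \frac{n{\left(U{\left(S{\left(1,-1 \right)} \right)} \right)}}{-2210}}{9018} = \frac{- \frac{2420}{1589 \cdot 2624} + 1 \frac{1}{-2210}}{9018} = \left(\left(- \frac{2420}{1589}\right) \frac{1}{2624} + 1 \left(- \frac{1}{2210}\right)\right) \frac{1}{9018} = \left(- \frac{605}{1042384} - \frac{1}{2210}\right) \frac{1}{9018} = \left(- \frac{1189717}{1151834320}\right) \frac{1}{9018} = - \frac{1189717}{10387241897760}$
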